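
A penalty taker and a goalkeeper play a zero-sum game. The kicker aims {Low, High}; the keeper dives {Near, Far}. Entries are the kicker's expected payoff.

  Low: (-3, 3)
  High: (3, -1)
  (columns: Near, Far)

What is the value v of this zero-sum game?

3/5

Row minima: Low → -3, High → -1; maximin = -1.
Column maxima: Near → 3, Far → 3; minimax = 3.
-1 ≠ 3, so there is no saddle point; optimal play is mixed.
Let the kicker play Low with probability p. Expected payoff against Near: (-3)p + 3(1−p) = −6p + 3; against Far: 3p + (-1)(1−p) = 4p − 1.
Setting these equal: −6p + 3 = 4p − 1 ⇒ −10p = -4 ⇒ p = 2/5, and the value is (-6)·(2/5) + 3 = 3/5.
For the keeper: with q = P(Near), equating Low's and High's payoffs gives −6q + 3 = 4q − 1 ⇒ q = 2/5.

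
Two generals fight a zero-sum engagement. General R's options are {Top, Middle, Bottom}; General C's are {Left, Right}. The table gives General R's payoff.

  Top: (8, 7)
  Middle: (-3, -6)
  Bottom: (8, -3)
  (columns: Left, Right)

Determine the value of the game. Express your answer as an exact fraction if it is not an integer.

Row minima: Top → 7, Middle → -6, Bottom → -3; maximin = 7.
Column maxima: Left → 8, Right → 7; minimax = 7.
Since maximin = minimax = 7, there is a saddle point and the value is 7.

7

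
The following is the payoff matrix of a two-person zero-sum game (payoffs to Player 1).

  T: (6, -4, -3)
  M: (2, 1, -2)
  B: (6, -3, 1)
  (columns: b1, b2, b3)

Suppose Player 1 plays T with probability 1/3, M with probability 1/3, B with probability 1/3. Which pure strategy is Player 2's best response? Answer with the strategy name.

b2

If Player 2 plays b1, Player 1's expected payoff is (1/3)·6 + (1/3)·2 + (1/3)·6 = 14/3.
If Player 2 plays b2, Player 1's expected payoff is (1/3)·(-4) + (1/3)·1 + (1/3)·(-3) = -2.
If Player 2 plays b3, Player 1's expected payoff is (1/3)·(-3) + (1/3)·(-2) + (1/3)·1 = -4/3.
Player 2 minimizes Player 1's payoff; the smallest is -2, so the best response is b2.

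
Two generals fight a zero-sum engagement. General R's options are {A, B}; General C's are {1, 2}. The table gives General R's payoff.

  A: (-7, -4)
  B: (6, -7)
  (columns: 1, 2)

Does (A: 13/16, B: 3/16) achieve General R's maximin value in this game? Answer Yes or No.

Yes

Against 1 this mix gives (13/16)·(-7) + (3/16)·6 = -73/16.
Against 2 this mix gives (13/16)·(-4) + (3/16)·(-7) = -73/16.
All of General C's active replies (1, 2) yield -73/16, and no column does worse for General R. The mix makes General C indifferent and guarantees -73/16, so it is optimal.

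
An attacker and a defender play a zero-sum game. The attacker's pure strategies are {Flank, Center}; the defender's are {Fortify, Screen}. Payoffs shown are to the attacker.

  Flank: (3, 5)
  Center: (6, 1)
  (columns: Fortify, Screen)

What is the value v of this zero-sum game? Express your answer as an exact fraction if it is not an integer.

27/7

Row minima: Flank → 3, Center → 1; maximin = 3.
Column maxima: Fortify → 6, Screen → 5; minimax = 5.
3 ≠ 5, so there is no saddle point; optimal play is mixed.
Let the attacker play Flank with probability p. Expected payoff against Fortify: 3p + 6(1−p) = −3p + 6; against Screen: 5p + 1(1−p) = 4p + 1.
Setting these equal: −3p + 6 = 4p + 1 ⇒ −7p = -5 ⇒ p = 5/7, and the value is (-3)·(5/7) + 6 = 27/7.
For the defender: with q = P(Fortify), equating Flank's and Center's payoffs gives −2q + 5 = 5q + 1 ⇒ q = 4/7.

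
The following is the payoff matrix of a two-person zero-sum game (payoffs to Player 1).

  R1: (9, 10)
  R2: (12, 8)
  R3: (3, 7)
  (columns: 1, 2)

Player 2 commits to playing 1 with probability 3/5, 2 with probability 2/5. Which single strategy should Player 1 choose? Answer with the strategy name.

R2

Expected payoff of R1: (3/5)·9 + (2/5)·10 = 47/5.
Expected payoff of R2: (3/5)·12 + (2/5)·8 = 52/5.
Expected payoff of R3: (3/5)·3 + (2/5)·7 = 23/5.
The largest is 52/5, so Player 1's best response is R2.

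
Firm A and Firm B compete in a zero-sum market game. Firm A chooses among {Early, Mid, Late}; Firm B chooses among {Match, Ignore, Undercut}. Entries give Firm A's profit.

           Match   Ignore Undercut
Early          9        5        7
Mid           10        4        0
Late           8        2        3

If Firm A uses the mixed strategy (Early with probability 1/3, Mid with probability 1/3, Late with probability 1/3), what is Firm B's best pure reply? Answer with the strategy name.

If Firm B plays Match, Firm A's expected payoff is (1/3)·9 + (1/3)·10 + (1/3)·8 = 9.
If Firm B plays Ignore, Firm A's expected payoff is (1/3)·5 + (1/3)·4 + (1/3)·2 = 11/3.
If Firm B plays Undercut, Firm A's expected payoff is (1/3)·7 + (1/3)·0 + (1/3)·3 = 10/3.
Firm B minimizes Firm A's payoff; the smallest is 10/3, so the best response is Undercut.

Undercut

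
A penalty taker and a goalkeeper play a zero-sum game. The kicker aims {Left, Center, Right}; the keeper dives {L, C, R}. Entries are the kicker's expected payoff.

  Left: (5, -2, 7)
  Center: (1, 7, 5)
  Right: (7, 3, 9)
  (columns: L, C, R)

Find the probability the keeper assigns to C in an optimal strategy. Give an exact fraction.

3/5

Row minima: Left → -2, Center → 1, Right → 3; maximin = 3.
Column maxima: L → 7, C → 7, R → 9; minimax = 7.
3 ≠ 7, so there is no saddle point; optimal play is mixed.
Left is strictly dominated by Right, so the kicker never plays it.
R is strictly dominated by L (it gives the kicker strictly more in every row), so the keeper never plays it.
On the remaining 2×2 (Center, Right vs L, C):
Let the kicker play Center with probability p. Expected payoff against L: 1p + 7(1−p) = −6p + 7; against C: 7p + 3(1−p) = 4p + 3.
Setting these equal: −6p + 7 = 4p + 3 ⇒ −10p = -4 ⇒ p = 2/5, and the value is (-6)·(2/5) + 7 = 23/5.
For the keeper: with q = P(L), equating Center's and Right's payoffs gives −6q + 7 = 4q + 3 ⇒ q = 2/5.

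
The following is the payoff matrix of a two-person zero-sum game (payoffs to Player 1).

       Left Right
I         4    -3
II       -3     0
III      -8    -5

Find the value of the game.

Row minima: I → -3, II → -3, III → -8; maximin = -3.
Column maxima: Left → 4, Right → 0; minimax = 0.
-3 ≠ 0, so there is no saddle point; optimal play is mixed.
III is strictly dominated by I, so Player 1 never plays it.
On the remaining 2×2 (I, II vs Left, Right):
Let Player 1 play I with probability p. Expected payoff against Left: 4p + (-3)(1−p) = 7p − 3; against Right: (-3)p + 0(1−p) = −3p.
Setting these equal: 7p − 3 = −3p ⇒ 10p = 3 ⇒ p = 3/10, and the value is (7)·(3/10) − 3 = -9/10.
For Player 2: with q = P(Left), equating I's and II's payoffs gives 7q − 3 = −3q ⇒ q = 3/10.

-9/10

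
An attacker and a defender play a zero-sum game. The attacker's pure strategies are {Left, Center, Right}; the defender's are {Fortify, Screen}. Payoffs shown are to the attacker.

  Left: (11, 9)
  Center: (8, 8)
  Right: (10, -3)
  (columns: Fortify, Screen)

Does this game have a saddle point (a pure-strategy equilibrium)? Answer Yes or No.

Row minima: Left → 9, Center → 8, Right → -3; maximin = 9.
Column maxima: Fortify → 11, Screen → 9; minimax = 9.
maximin = minimax = 9, so a saddle point exists.

Yes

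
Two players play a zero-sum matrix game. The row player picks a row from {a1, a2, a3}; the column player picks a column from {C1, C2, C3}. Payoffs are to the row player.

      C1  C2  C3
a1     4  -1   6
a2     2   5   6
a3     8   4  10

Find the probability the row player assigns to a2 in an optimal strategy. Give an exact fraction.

4/7

Row minima: a1 → -1, a2 → 2, a3 → 4; maximin = 4.
Column maxima: C1 → 8, C2 → 5, C3 → 10; minimax = 5.
4 ≠ 5, so there is no saddle point; optimal play is mixed.
a1 is strictly dominated by a3, so the row player never plays it.
C3 is strictly dominated by C1 (it gives the row player strictly more in every row), so the column player never plays it.
On the remaining 2×2 (a2, a3 vs C1, C2):
Let the row player play a2 with probability p. Expected payoff against C1: 2p + 8(1−p) = −6p + 8; against C2: 5p + 4(1−p) = p + 4.
Setting these equal: −6p + 8 = p + 4 ⇒ −7p = -4 ⇒ p = 4/7, and the value is (-6)·(4/7) + 8 = 32/7.
For the column player: with q = P(C1), equating a2's and a3's payoffs gives −3q + 5 = 4q + 4 ⇒ q = 1/7.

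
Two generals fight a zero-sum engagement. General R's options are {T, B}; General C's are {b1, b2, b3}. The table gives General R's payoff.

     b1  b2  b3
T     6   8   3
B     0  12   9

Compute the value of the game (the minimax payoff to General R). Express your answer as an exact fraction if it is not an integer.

9/2

Row minima: T → 3, B → 0; maximin = 3.
Column maxima: b1 → 6, b2 → 12, b3 → 9; minimax = 6.
3 ≠ 6, so there is no saddle point; optimal play is mixed.
b2 is strictly dominated by b1 (it gives General R strictly more in every row), so General C never plays it.
On the remaining 2×2 (T, B vs b1, b3):
Let General R play T with probability p. Expected payoff against b1: 6p + 0(1−p) = 6p; against b3: 3p + 9(1−p) = −6p + 9.
Setting these equal: 6p = −6p + 9 ⇒ 12p = 9 ⇒ p = 3/4, and the value is (6)·(3/4) = 9/2.
For General C: with q = P(b1), equating T's and B's payoffs gives 3q + 3 = −9q + 9 ⇒ q = 1/2.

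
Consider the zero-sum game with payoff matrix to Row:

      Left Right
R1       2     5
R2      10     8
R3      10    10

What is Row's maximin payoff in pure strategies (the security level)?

Row minima: R1 → 2, R2 → 8, R3 → 10.
The best of these is 10.

10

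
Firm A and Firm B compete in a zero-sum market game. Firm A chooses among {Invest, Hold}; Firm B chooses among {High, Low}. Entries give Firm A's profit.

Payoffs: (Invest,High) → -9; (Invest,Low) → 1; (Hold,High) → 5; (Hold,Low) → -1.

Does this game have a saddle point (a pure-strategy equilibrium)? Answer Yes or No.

No

Row minima: Invest → -9, Hold → -1; maximin = -1.
Column maxima: High → 5, Low → 1; minimax = 1.
-1 ≠ 1, so no pure-strategy equilibrium exists.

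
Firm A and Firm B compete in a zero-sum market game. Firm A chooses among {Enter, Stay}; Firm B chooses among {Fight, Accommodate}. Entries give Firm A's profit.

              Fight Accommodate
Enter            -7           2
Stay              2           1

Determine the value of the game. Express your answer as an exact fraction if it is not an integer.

11/10

Row minima: Enter → -7, Stay → 1; maximin = 1.
Column maxima: Fight → 2, Accommodate → 2; minimax = 2.
1 ≠ 2, so there is no saddle point; optimal play is mixed.
Let Firm A play Enter with probability p. Expected payoff against Fight: (-7)p + 2(1−p) = −9p + 2; against Accommodate: 2p + 1(1−p) = p + 1.
Setting these equal: −9p + 2 = p + 1 ⇒ −10p = -1 ⇒ p = 1/10, and the value is (-9)·(1/10) + 2 = 11/10.
For Firm B: with q = P(Fight), equating Enter's and Stay's payoffs gives −9q + 2 = q + 1 ⇒ q = 1/10.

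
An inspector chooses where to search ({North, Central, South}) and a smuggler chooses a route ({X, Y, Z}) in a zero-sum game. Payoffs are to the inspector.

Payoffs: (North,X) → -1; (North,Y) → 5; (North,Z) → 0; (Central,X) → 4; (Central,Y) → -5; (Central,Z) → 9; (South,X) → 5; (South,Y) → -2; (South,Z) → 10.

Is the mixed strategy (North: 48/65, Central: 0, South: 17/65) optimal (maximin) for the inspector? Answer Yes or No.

Against X this mix gives (48/65)·(-1) + (17/65)·5 = 37/65.
Against Y this mix gives (48/65)·5 + (17/65)·(-2) = 206/65.
Against Z this mix gives (48/65)·0 + (17/65)·10 = 34/13.
The smuggler will play X, holding the inspector to 37/65. Shifting weight toward the row that does better against X would raise this floor (the equalizing mix achieves 23/13 against both X and Y), so the proposed strategy is not optimal.

No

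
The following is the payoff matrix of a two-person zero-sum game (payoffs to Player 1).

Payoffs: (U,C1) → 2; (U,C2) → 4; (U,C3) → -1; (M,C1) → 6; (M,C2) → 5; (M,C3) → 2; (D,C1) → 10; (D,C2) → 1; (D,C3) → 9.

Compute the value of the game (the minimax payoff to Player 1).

43/11

Row minima: U → -1, M → 2, D → 1; maximin = 2.
Column maxima: C1 → 10, C2 → 5, C3 → 9; minimax = 5.
2 ≠ 5, so there is no saddle point; optimal play is mixed.
U is strictly dominated by M, so Player 1 never plays it.
With U eliminated, C1 is strictly dominated by C2 (it gives Player 1 strictly more in every remaining row), so Player 2 never plays it.
On the remaining 2×2 (M, D vs C2, C3):
Let Player 1 play M with probability p. Expected payoff against C2: 5p + 1(1−p) = 4p + 1; against C3: 2p + 9(1−p) = −7p + 9.
Setting these equal: 4p + 1 = −7p + 9 ⇒ 11p = 8 ⇒ p = 8/11, and the value is (4)·(8/11) + 1 = 43/11.
For Player 2: with q = P(C2), equating M's and D's payoffs gives 3q + 2 = −8q + 9 ⇒ q = 7/11.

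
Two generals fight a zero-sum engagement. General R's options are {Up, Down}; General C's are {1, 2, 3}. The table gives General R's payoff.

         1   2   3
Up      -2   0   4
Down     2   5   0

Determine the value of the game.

Row minima: Up → -2, Down → 0; maximin = 0.
Column maxima: 1 → 2, 2 → 5, 3 → 4; minimax = 2.
0 ≠ 2, so there is no saddle point; optimal play is mixed.
2 is strictly dominated by 1 (it gives General R strictly more in every row), so General C never plays it.
On the remaining 2×2 (Up, Down vs 1, 3):
Let General R play Up with probability p. Expected payoff against 1: (-2)p + 2(1−p) = −4p + 2; against 3: 4p + 0(1−p) = 4p.
Setting these equal: −4p + 2 = 4p ⇒ −8p = -2 ⇒ p = 1/4, and the value is (-4)·(1/4) + 2 = 1.
For General C: with q = P(1), equating Up's and Down's payoffs gives −6q + 4 = 2q ⇒ q = 1/2.

1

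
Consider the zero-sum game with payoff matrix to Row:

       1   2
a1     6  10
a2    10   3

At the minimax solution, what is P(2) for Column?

4/11

Row minima: a1 → 6, a2 → 3; maximin = 6.
Column maxima: 1 → 10, 2 → 10; minimax = 10.
6 ≠ 10, so there is no saddle point; optimal play is mixed.
Let Row play a1 with probability p. Expected payoff against 1: 6p + 10(1−p) = −4p + 10; against 2: 10p + 3(1−p) = 7p + 3.
Setting these equal: −4p + 10 = 7p + 3 ⇒ −11p = -7 ⇒ p = 7/11, and the value is (-4)·(7/11) + 10 = 82/11.
For Column: with q = P(1), equating a1's and a2's payoffs gives −4q + 10 = 7q + 3 ⇒ q = 7/11.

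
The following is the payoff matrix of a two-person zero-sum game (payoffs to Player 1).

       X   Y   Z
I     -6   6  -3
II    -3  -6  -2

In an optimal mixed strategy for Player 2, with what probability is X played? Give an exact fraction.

4/5

Row minima: I → -6, II → -6; maximin = -6.
Column maxima: X → -3, Y → 6, Z → -2; minimax = -3.
-6 ≠ -3, so there is no saddle point; optimal play is mixed.
Z is strictly dominated by X (it gives Player 1 strictly more in every row), so Player 2 never plays it.
On the remaining 2×2 (I, II vs X, Y):
Let Player 1 play I with probability p. Expected payoff against X: (-6)p + (-3)(1−p) = −3p − 3; against Y: 6p + (-6)(1−p) = 12p − 6.
Setting these equal: −3p − 3 = 12p − 6 ⇒ −15p = -3 ⇒ p = 1/5, and the value is (-3)·(1/5) − 3 = -18/5.
For Player 2: with q = P(X), equating I's and II's payoffs gives −12q + 6 = 3q − 6 ⇒ q = 4/5.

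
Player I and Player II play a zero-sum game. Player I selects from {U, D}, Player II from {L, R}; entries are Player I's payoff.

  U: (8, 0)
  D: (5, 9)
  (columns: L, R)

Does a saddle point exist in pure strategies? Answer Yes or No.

Row minima: U → 0, D → 5; maximin = 5.
Column maxima: L → 8, R → 9; minimax = 8.
5 ≠ 8, so no pure-strategy equilibrium exists.

No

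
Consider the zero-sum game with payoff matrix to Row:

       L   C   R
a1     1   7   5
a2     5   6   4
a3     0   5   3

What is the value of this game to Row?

21/5

Row minima: a1 → 1, a2 → 4, a3 → 0; maximin = 4.
Column maxima: L → 5, C → 7, R → 5; minimax = 5.
4 ≠ 5, so there is no saddle point; optimal play is mixed.
a3 is strictly dominated by a1, so Row never plays it.
C is strictly dominated by L (it gives Row strictly more in every row), so Column never plays it.
On the remaining 2×2 (a1, a2 vs L, R):
Let Row play a1 with probability p. Expected payoff against L: 1p + 5(1−p) = −4p + 5; against R: 5p + 4(1−p) = p + 4.
Setting these equal: −4p + 5 = p + 4 ⇒ −5p = -1 ⇒ p = 1/5, and the value is (-4)·(1/5) + 5 = 21/5.
For Column: with q = P(L), equating a1's and a2's payoffs gives −4q + 5 = q + 4 ⇒ q = 1/5.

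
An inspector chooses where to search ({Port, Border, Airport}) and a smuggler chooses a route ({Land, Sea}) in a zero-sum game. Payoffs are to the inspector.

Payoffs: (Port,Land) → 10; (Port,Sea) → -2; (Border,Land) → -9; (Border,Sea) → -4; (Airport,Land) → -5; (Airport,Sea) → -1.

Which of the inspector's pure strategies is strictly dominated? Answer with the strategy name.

Border

Port gives a strictly higher payoff than Border against every column: 10 > -9, -2 > -4.
So Border is strictly dominated and the inspector never plays it.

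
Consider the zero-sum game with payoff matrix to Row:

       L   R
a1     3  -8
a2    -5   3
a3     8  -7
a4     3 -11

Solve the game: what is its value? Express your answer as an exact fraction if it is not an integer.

Row minima: a1 → -8, a2 → -5, a3 → -7, a4 → -11; maximin = -5.
Column maxima: L → 8, R → 3; minimax = 3.
-5 ≠ 3, so there is no saddle point; optimal play is mixed.
a1 is strictly dominated by a3, so Row never plays it.
a4 is strictly dominated by a3, so Row never plays it.
On the remaining 2×2 (a2, a3 vs L, R):
Let Row play a2 with probability p. Expected payoff against L: (-5)p + 8(1−p) = −13p + 8; against R: 3p + (-7)(1−p) = 10p − 7.
Setting these equal: −13p + 8 = 10p − 7 ⇒ −23p = -15 ⇒ p = 15/23, and the value is (-13)·(15/23) + 8 = -11/23.
For Column: with q = P(L), equating a2's and a3's payoffs gives −8q + 3 = 15q − 7 ⇒ q = 10/23.

-11/23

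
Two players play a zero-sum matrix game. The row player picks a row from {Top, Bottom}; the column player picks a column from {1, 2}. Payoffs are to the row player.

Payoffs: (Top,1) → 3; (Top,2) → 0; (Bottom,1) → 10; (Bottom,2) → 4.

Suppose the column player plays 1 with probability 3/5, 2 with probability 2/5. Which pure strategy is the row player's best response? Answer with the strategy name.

Expected payoff of Top: (3/5)·3 + (2/5)·0 = 9/5.
Expected payoff of Bottom: (3/5)·10 + (2/5)·4 = 38/5.
The largest is 38/5, so the row player's best response is Bottom.

Bottom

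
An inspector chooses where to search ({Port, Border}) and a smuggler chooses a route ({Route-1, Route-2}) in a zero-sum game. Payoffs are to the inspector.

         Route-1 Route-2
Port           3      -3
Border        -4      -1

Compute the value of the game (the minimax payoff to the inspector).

Row minima: Port → -3, Border → -4; maximin = -3.
Column maxima: Route-1 → 3, Route-2 → -1; minimax = -1.
-3 ≠ -1, so there is no saddle point; optimal play is mixed.
Let the inspector play Port with probability p. Expected payoff against Route-1: 3p + (-4)(1−p) = 7p − 4; against Route-2: (-3)p + (-1)(1−p) = −2p − 1.
Setting these equal: 7p − 4 = −2p − 1 ⇒ 9p = 3 ⇒ p = 1/3, and the value is (7)·(1/3) − 4 = -5/3.
For the smuggler: with q = P(Route-1), equating Port's and Border's payoffs gives 6q − 3 = −3q − 1 ⇒ q = 2/9.

-5/3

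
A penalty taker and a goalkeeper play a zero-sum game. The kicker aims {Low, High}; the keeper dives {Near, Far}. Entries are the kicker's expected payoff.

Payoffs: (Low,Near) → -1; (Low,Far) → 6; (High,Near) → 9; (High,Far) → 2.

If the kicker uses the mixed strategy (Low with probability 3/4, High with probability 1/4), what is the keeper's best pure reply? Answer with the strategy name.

Near

If the keeper plays Near, the kicker's expected payoff is (3/4)·(-1) + (1/4)·9 = 3/2.
If the keeper plays Far, the kicker's expected payoff is (3/4)·6 + (1/4)·2 = 5.
The keeper minimizes the kicker's payoff; the smallest is 3/2, so the best response is Near.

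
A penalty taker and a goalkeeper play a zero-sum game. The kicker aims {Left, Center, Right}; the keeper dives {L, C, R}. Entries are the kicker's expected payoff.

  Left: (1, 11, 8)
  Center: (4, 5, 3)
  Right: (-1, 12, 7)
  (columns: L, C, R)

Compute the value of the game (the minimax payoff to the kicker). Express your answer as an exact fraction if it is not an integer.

29/8

Row minima: Left → 1, Center → 3, Right → -1; maximin = 3.
Column maxima: L → 4, C → 12, R → 8; minimax = 4.
3 ≠ 4, so there is no saddle point; optimal play is mixed.
C is strictly dominated by L (it gives the kicker strictly more in every row), so the keeper never plays it.
With C eliminated, Right is strictly dominated by Left (Left gives the kicker strictly more in every remaining column), so the kicker never plays it.
On the remaining 2×2 (Left, Center vs L, R):
Let the kicker play Left with probability p. Expected payoff against L: 1p + 4(1−p) = −3p + 4; against R: 8p + 3(1−p) = 5p + 3.
Setting these equal: −3p + 4 = 5p + 3 ⇒ −8p = -1 ⇒ p = 1/8, and the value is (-3)·(1/8) + 4 = 29/8.
For the keeper: with q = P(L), equating Left's and Center's payoffs gives −7q + 8 = q + 3 ⇒ q = 5/8.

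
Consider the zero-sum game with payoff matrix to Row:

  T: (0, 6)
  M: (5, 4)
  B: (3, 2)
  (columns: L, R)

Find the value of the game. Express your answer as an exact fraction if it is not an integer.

30/7

Row minima: T → 0, M → 4, B → 2; maximin = 4.
Column maxima: L → 5, R → 6; minimax = 5.
4 ≠ 5, so there is no saddle point; optimal play is mixed.
B is strictly dominated by M, so Row never plays it.
On the remaining 2×2 (T, M vs L, R):
Let Row play T with probability p. Expected payoff against L: 0p + 5(1−p) = −5p + 5; against R: 6p + 4(1−p) = 2p + 4.
Setting these equal: −5p + 5 = 2p + 4 ⇒ −7p = -1 ⇒ p = 1/7, and the value is (-5)·(1/7) + 5 = 30/7.
For Column: with q = P(L), equating T's and M's payoffs gives −6q + 6 = q + 4 ⇒ q = 2/7.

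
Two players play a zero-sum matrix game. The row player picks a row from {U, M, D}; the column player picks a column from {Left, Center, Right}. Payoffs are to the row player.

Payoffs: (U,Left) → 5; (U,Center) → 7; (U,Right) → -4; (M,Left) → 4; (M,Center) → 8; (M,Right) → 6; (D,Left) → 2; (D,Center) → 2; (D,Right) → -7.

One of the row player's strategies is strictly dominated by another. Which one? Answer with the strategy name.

D

U gives a strictly higher payoff than D against every column: 5 > 2, 7 > 2, -4 > -7.
So D is strictly dominated and the row player never plays it.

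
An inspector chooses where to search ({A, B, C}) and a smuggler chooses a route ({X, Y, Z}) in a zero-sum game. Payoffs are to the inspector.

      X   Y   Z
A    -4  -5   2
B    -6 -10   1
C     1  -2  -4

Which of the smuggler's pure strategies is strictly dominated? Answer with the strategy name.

X

Y holds the inspector's payoff strictly below X in every row: -5 < -4, -10 < -6, -2 < 1.
So X is strictly dominated for the smuggler.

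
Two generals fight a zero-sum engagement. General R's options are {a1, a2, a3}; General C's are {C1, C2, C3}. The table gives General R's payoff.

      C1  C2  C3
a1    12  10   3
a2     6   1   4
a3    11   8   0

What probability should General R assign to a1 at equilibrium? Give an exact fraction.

Row minima: a1 → 3, a2 → 1, a3 → 0; maximin = 3.
Column maxima: C1 → 12, C2 → 10, C3 → 4; minimax = 4.
3 ≠ 4, so there is no saddle point; optimal play is mixed.
a3 is strictly dominated by a1, so General R never plays it.
C1 is strictly dominated by C2 (it gives General R strictly more in every row), so General C never plays it.
On the remaining 2×2 (a1, a2 vs C2, C3):
Let General R play a1 with probability p. Expected payoff against C2: 10p + 1(1−p) = 9p + 1; against C3: 3p + 4(1−p) = −p + 4.
Setting these equal: 9p + 1 = −p + 4 ⇒ 10p = 3 ⇒ p = 3/10, and the value is (9)·(3/10) + 1 = 37/10.
For General C: with q = P(C2), equating a1's and a2's payoffs gives 7q + 3 = −3q + 4 ⇒ q = 1/10.

3/10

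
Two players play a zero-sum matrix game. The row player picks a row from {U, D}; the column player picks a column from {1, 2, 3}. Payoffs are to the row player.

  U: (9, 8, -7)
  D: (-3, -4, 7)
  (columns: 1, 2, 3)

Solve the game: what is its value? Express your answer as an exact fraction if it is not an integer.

Row minima: U → -7, D → -4; maximin = -4.
Column maxima: 1 → 9, 2 → 8, 3 → 7; minimax = 7.
-4 ≠ 7, so there is no saddle point; optimal play is mixed.
1 is strictly dominated by 2 (it gives the row player strictly more in every row), so the column player never plays it.
On the remaining 2×2 (U, D vs 2, 3):
Let the row player play U with probability p. Expected payoff against 2: 8p + (-4)(1−p) = 12p − 4; against 3: (-7)p + 7(1−p) = −14p + 7.
Setting these equal: 12p − 4 = −14p + 7 ⇒ 26p = 11 ⇒ p = 11/26, and the value is (12)·(11/26) − 4 = 14/13.
For the column player: with q = P(2), equating U's and D's payoffs gives 15q − 7 = −11q + 7 ⇒ q = 7/13.

14/13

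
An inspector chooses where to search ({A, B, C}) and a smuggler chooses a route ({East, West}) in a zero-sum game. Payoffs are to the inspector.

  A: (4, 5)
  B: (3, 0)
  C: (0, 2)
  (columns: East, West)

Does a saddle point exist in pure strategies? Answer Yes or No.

Row minima: A → 4, B → 0, C → 0; maximin = 4.
Column maxima: East → 4, West → 5; minimax = 4.
maximin = minimax = 4, so a saddle point exists.

Yes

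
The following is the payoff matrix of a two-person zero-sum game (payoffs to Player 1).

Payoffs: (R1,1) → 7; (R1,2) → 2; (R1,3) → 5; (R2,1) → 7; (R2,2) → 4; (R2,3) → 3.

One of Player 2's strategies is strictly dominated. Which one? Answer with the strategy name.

1

2 holds Player 1's payoff strictly below 1 in every row: 2 < 7, 4 < 7.
So 1 is strictly dominated for Player 2.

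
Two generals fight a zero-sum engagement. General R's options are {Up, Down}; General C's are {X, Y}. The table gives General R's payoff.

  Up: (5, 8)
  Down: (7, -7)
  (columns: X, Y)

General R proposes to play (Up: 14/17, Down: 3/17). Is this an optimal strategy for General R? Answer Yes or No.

Yes

Against X this mix gives (14/17)·5 + (3/17)·7 = 91/17.
Against Y this mix gives (14/17)·8 + (3/17)·(-7) = 91/17.
All of General C's active replies (X, Y) yield 91/17, and no column does worse for General R. The mix makes General C indifferent and guarantees 91/17, so it is optimal.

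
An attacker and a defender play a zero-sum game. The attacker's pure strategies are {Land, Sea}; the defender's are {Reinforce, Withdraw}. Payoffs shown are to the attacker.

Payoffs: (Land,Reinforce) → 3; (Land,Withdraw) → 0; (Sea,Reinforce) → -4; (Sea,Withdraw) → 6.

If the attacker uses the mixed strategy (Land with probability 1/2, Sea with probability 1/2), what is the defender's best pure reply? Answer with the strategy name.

If the defender plays Reinforce, the attacker's expected payoff is (1/2)·3 + (1/2)·(-4) = -1/2.
If the defender plays Withdraw, the attacker's expected payoff is (1/2)·0 + (1/2)·6 = 3.
The defender minimizes the attacker's payoff; the smallest is -1/2, so the best response is Reinforce.

Reinforce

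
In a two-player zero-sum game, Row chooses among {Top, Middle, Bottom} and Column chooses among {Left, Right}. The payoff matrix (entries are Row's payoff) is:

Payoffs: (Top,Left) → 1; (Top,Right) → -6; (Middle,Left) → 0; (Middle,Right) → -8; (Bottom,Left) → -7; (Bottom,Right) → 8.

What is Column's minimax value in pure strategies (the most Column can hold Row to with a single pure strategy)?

1

Column maxima: Left → 1, Right → 8.
The smallest of these is 1.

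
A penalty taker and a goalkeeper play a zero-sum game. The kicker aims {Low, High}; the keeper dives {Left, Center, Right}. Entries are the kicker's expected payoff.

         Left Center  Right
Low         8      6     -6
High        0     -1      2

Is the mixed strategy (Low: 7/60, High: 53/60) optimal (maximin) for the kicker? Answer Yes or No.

No

Against Left this mix gives (7/60)·8 + (53/60)·0 = 14/15.
Against Center this mix gives (7/60)·6 + (53/60)·(-1) = -11/60.
Against Right this mix gives (7/60)·(-6) + (53/60)·2 = 16/15.
The keeper will play Center, holding the kicker to -11/60. Shifting weight toward the row that does better against Center would raise this floor (the equalizing mix achieves 2/5 against both Center and Right), so the proposed strategy is not optimal.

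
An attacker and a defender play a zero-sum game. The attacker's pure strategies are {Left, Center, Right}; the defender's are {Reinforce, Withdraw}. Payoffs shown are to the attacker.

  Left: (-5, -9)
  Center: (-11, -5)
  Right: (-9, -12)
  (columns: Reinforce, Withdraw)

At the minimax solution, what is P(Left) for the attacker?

3/5

Row minima: Left → -9, Center → -11, Right → -12; maximin = -9.
Column maxima: Reinforce → -5, Withdraw → -5; minimax = -5.
-9 ≠ -5, so there is no saddle point; optimal play is mixed.
Right is strictly dominated by Left, so the attacker never plays it.
On the remaining 2×2 (Left, Center vs Reinforce, Withdraw):
Let the attacker play Left with probability p. Expected payoff against Reinforce: (-5)p + (-11)(1−p) = 6p − 11; against Withdraw: (-9)p + (-5)(1−p) = −4p − 5.
Setting these equal: 6p − 11 = −4p − 5 ⇒ 10p = 6 ⇒ p = 3/5, and the value is (6)·(3/5) − 11 = -37/5.
For the defender: with q = P(Reinforce), equating Left's and Center's payoffs gives 4q − 9 = −6q − 5 ⇒ q = 2/5.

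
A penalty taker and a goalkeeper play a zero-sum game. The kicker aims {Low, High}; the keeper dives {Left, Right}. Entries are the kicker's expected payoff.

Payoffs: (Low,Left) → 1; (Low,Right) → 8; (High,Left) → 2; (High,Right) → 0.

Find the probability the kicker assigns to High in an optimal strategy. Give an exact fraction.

7/9

Row minima: Low → 1, High → 0; maximin = 1.
Column maxima: Left → 2, Right → 8; minimax = 2.
1 ≠ 2, so there is no saddle point; optimal play is mixed.
Let the kicker play Low with probability p. Expected payoff against Left: 1p + 2(1−p) = −p + 2; against Right: 8p + 0(1−p) = 8p.
Setting these equal: −p + 2 = 8p ⇒ −9p = -2 ⇒ p = 2/9, and the value is (-1)·(2/9) + 2 = 16/9.
For the keeper: with q = P(Left), equating Low's and High's payoffs gives −7q + 8 = 2q ⇒ q = 8/9.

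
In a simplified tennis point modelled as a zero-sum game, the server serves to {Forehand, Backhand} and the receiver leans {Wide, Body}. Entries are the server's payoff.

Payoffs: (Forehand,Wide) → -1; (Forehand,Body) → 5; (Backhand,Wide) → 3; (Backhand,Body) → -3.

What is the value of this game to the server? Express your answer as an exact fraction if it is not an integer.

1

Row minima: Forehand → -1, Backhand → -3; maximin = -1.
Column maxima: Wide → 3, Body → 5; minimax = 3.
-1 ≠ 3, so there is no saddle point; optimal play is mixed.
Let the server play Forehand with probability p. Expected payoff against Wide: (-1)p + 3(1−p) = −4p + 3; against Body: 5p + (-3)(1−p) = 8p − 3.
Setting these equal: −4p + 3 = 8p − 3 ⇒ −12p = -6 ⇒ p = 1/2, and the value is (-4)·(1/2) + 3 = 1.
For the receiver: with q = P(Wide), equating Forehand's and Backhand's payoffs gives −6q + 5 = 6q − 3 ⇒ q = 2/3.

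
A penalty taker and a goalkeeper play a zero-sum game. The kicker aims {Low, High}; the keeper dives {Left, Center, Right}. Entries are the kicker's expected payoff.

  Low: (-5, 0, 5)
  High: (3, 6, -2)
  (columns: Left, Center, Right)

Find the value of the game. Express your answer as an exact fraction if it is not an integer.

1/3

Row minima: Low → -5, High → -2; maximin = -2.
Column maxima: Left → 3, Center → 6, Right → 5; minimax = 3.
-2 ≠ 3, so there is no saddle point; optimal play is mixed.
Center is strictly dominated by Left (it gives the kicker strictly more in every row), so the keeper never plays it.
On the remaining 2×2 (Low, High vs Left, Right):
Let the kicker play Low with probability p. Expected payoff against Left: (-5)p + 3(1−p) = −8p + 3; against Right: 5p + (-2)(1−p) = 7p − 2.
Setting these equal: −8p + 3 = 7p − 2 ⇒ −15p = -5 ⇒ p = 1/3, and the value is (-8)·(1/3) + 3 = 1/3.
For the keeper: with q = P(Left), equating Low's and High's payoffs gives −10q + 5 = 5q − 2 ⇒ q = 7/15.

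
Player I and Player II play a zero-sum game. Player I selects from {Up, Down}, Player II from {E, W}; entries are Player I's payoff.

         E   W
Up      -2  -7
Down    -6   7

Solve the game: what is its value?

Row minima: Up → -7, Down → -6; maximin = -6.
Column maxima: E → -2, W → 7; minimax = -2.
-6 ≠ -2, so there is no saddle point; optimal play is mixed.
Let Player I play Up with probability p. Expected payoff against E: (-2)p + (-6)(1−p) = 4p − 6; against W: (-7)p + 7(1−p) = −14p + 7.
Setting these equal: 4p − 6 = −14p + 7 ⇒ 18p = 13 ⇒ p = 13/18, and the value is (4)·(13/18) − 6 = -28/9.
For Player II: with q = P(E), equating Up's and Down's payoffs gives 5q − 7 = −13q + 7 ⇒ q = 7/9.

-28/9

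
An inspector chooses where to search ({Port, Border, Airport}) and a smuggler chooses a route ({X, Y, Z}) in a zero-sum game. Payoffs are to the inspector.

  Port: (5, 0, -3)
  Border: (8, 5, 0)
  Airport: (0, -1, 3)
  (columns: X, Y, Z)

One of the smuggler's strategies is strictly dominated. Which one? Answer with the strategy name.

Y holds the inspector's payoff strictly below X in every row: 0 < 5, 5 < 8, -1 < 0.
So X is strictly dominated for the smuggler.

X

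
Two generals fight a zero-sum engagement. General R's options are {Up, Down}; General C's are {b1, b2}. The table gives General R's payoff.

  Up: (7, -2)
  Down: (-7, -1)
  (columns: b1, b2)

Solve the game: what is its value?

Row minima: Up → -2, Down → -7; maximin = -2.
Column maxima: b1 → 7, b2 → -1; minimax = -1.
-2 ≠ -1, so there is no saddle point; optimal play is mixed.
Let General R play Up with probability p. Expected payoff against b1: 7p + (-7)(1−p) = 14p − 7; against b2: (-2)p + (-1)(1−p) = −p − 1.
Setting these equal: 14p − 7 = −p − 1 ⇒ 15p = 6 ⇒ p = 2/5, and the value is (14)·(2/5) − 7 = -7/5.
For General C: with q = P(b1), equating Up's and Down's payoffs gives 9q − 2 = −6q − 1 ⇒ q = 1/15.

-7/5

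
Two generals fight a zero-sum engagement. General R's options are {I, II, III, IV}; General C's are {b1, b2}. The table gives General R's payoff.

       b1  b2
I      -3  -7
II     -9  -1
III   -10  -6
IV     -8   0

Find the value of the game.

-14/3

Row minima: I → -7, II → -9, III → -10, IV → -8; maximin = -7.
Column maxima: b1 → -3, b2 → 0; minimax = -3.
-7 ≠ -3, so there is no saddle point; optimal play is mixed.
II is strictly dominated by IV, so General R never plays it.
III is strictly dominated by IV, so General R never plays it.
On the remaining 2×2 (I, IV vs b1, b2):
Let General R play I with probability p. Expected payoff against b1: (-3)p + (-8)(1−p) = 5p − 8; against b2: (-7)p + 0(1−p) = −7p.
Setting these equal: 5p − 8 = −7p ⇒ 12p = 8 ⇒ p = 2/3, and the value is (5)·(2/3) − 8 = -14/3.
For General C: with q = P(b1), equating I's and IV's payoffs gives 4q − 7 = −8q ⇒ q = 7/12.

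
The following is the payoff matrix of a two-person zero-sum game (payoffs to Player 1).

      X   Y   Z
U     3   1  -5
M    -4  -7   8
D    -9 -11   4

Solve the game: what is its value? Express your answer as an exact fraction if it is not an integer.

Row minima: U → -5, M → -7, D → -11; maximin = -5.
Column maxima: X → 3, Y → 1, Z → 8; minimax = 1.
-5 ≠ 1, so there is no saddle point; optimal play is mixed.
D is strictly dominated by M, so Player 1 never plays it.
X is strictly dominated by Y (it gives Player 1 strictly more in every row), so Player 2 never plays it.
On the remaining 2×2 (U, M vs Y, Z):
Let Player 1 play U with probability p. Expected payoff against Y: 1p + (-7)(1−p) = 8p − 7; against Z: (-5)p + 8(1−p) = −13p + 8.
Setting these equal: 8p − 7 = −13p + 8 ⇒ 21p = 15 ⇒ p = 5/7, and the value is (8)·(5/7) − 7 = -9/7.
For Player 2: with q = P(Y), equating U's and M's payoffs gives 6q − 5 = −15q + 8 ⇒ q = 13/21.

-9/7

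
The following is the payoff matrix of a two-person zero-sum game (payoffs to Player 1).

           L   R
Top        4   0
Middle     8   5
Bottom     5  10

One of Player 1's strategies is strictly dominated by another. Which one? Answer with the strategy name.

Middle gives a strictly higher payoff than Top against every column: 8 > 4, 5 > 0.
So Top is strictly dominated and Player 1 never plays it.

Top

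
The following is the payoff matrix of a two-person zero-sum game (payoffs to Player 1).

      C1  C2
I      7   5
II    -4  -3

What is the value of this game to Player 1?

5

Row minima: I → 5, II → -4; maximin = 5.
Column maxima: C1 → 7, C2 → 5; minimax = 5.
Since maximin = minimax = 5, there is a saddle point and the value is 5.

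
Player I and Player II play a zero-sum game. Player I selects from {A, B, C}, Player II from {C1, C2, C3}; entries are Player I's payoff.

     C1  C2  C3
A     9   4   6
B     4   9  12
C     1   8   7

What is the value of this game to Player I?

13/2

Row minima: A → 4, B → 4, C → 1; maximin = 4.
Column maxima: C1 → 9, C2 → 9, C3 → 12; minimax = 9.
4 ≠ 9, so there is no saddle point; optimal play is mixed.
C is strictly dominated by B, so Player I never plays it.
With C eliminated, C3 is strictly dominated by C2 (it gives Player I strictly more in every remaining row), so Player II never plays it.
On the remaining 2×2 (A, B vs C1, C2):
Let Player I play A with probability p. Expected payoff against C1: 9p + 4(1−p) = 5p + 4; against C2: 4p + 9(1−p) = −5p + 9.
Setting these equal: 5p + 4 = −5p + 9 ⇒ 10p = 5 ⇒ p = 1/2, and the value is (5)·(1/2) + 4 = 13/2.
For Player II: with q = P(C1), equating A's and B's payoffs gives 5q + 4 = −5q + 9 ⇒ q = 1/2.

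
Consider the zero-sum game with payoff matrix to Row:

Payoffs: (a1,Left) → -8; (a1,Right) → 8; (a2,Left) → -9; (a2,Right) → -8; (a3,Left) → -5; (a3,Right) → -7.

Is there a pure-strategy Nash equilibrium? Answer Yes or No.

No

Row minima: a1 → -8, a2 → -9, a3 → -7; maximin = -7.
Column maxima: Left → -5, Right → 8; minimax = -5.
-7 ≠ -5, so no pure-strategy equilibrium exists.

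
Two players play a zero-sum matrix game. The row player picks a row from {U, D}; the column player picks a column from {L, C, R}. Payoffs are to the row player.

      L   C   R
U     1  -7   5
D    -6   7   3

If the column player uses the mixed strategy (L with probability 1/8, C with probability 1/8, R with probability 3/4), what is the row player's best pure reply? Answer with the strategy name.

Expected payoff of U: (1/8)·1 + (1/8)·(-7) + (3/4)·5 = 3.
Expected payoff of D: (1/8)·(-6) + (1/8)·7 + (3/4)·3 = 19/8.
The largest is 3, so the row player's best response is U.

U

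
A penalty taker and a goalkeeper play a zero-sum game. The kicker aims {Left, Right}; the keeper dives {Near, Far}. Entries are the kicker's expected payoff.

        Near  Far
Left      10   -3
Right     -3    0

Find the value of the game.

Row minima: Left → -3, Right → -3; maximin = -3.
Column maxima: Near → 10, Far → 0; minimax = 0.
-3 ≠ 0, so there is no saddle point; optimal play is mixed.
Let the kicker play Left with probability p. Expected payoff against Near: 10p + (-3)(1−p) = 13p − 3; against Far: (-3)p + 0(1−p) = −3p.
Setting these equal: 13p − 3 = −3p ⇒ 16p = 3 ⇒ p = 3/16, and the value is (13)·(3/16) − 3 = -9/16.
For the keeper: with q = P(Near), equating Left's and Right's payoffs gives 13q − 3 = −3q ⇒ q = 3/16.

-9/16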